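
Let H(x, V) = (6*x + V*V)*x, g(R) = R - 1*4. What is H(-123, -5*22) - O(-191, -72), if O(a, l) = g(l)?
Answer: -1397450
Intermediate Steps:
g(R) = -4 + R (g(R) = R - 4 = -4 + R)
O(a, l) = -4 + l
H(x, V) = x*(V² + 6*x) (H(x, V) = (6*x + V²)*x = (V² + 6*x)*x = x*(V² + 6*x))
H(-123, -5*22) - O(-191, -72) = -123*((-5*22)² + 6*(-123)) - (-4 - 72) = -123*((-110)² - 738) - 1*(-76) = -123*(12100 - 738) + 76 = -123*11362 + 76 = -1397526 + 76 = -1397450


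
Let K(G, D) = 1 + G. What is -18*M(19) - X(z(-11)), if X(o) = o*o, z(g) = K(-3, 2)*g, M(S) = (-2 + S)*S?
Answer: -6298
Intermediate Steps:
M(S) = S*(-2 + S)
z(g) = -2*g (z(g) = (1 - 3)*g = -2*g)
X(o) = o**2
-18*M(19) - X(z(-11)) = -342*(-2 + 19) - (-2*(-11))**2 = -342*17 - 1*22**2 = -18*323 - 1*484 = -5814 - 484 = -6298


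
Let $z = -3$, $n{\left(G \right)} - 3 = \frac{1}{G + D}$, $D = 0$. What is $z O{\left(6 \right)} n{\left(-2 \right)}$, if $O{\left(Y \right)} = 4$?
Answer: $-30$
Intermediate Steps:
$n{\left(G \right)} = 3 + \frac{1}{G}$ ($n{\left(G \right)} = 3 + \frac{1}{G + 0} = 3 + \frac{1}{G}$)
$z O{\left(6 \right)} n{\left(-2 \right)} = \left(-3\right) 4 \left(3 + \frac{1}{-2}\right) = - 12 \left(3 - \frac{1}{2}\right) = \left(-12\right) \frac{5}{2} = -30$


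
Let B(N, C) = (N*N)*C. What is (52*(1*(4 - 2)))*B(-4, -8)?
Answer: -13312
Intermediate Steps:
B(N, C) = C*N² (B(N, C) = N²*C = C*N²)
(52*(1*(4 - 2)))*B(-4, -8) = (52*(1*(4 - 2)))*(-8*(-4)²) = (52*(1*2))*(-8*16) = (52*2)*(-128) = 104*(-128) = -13312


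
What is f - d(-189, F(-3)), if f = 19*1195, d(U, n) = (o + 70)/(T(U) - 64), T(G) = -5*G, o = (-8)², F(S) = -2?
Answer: 20002971/881 ≈ 22705.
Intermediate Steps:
o = 64
d(U, n) = 134/(-64 - 5*U) (d(U, n) = (64 + 70)/(-5*U - 64) = 134/(-64 - 5*U))
f = 22705
f - d(-189, F(-3)) = 22705 - (-134)/(64 + 5*(-189)) = 22705 - (-134)/(64 - 945) = 22705 - (-134)/(-881) = 22705 - (-134)*(-1)/881 = 22705 - 1*134/881 = 22705 - 134/881 = 20002971/881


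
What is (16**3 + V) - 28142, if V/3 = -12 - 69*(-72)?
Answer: -9178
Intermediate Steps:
V = 14868 (V = 3*(-12 - 69*(-72)) = 3*(-12 + 4968) = 3*4956 = 14868)
(16**3 + V) - 28142 = (16**3 + 14868) - 28142 = (4096 + 14868) - 28142 = 18964 - 28142 = -9178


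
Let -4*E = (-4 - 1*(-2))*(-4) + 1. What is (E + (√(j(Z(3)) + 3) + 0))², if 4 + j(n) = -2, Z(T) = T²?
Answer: 33/16 - 9*I*√3/2 ≈ 2.0625 - 7.7942*I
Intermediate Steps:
j(n) = -6 (j(n) = -4 - 2 = -6)
E = -9/4 (E = -((-4 - 1*(-2))*(-4) + 1)/4 = -((-4 + 2)*(-4) + 1)/4 = -(-2*(-4) + 1)/4 = -(8 + 1)/4 = -¼*9 = -9/4 ≈ -2.2500)
(E + (√(j(Z(3)) + 3) + 0))² = (-9/4 + (√(-6 + 3) + 0))² = (-9/4 + (√(-3) + 0))² = (-9/4 + (I*√3 + 0))² = (-9/4 + I*√3)²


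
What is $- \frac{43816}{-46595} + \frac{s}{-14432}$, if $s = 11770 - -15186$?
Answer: $- \frac{155915577}{168114760} \approx -0.92743$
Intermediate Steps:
$s = 26956$ ($s = 11770 + 15186 = 26956$)
$- \frac{43816}{-46595} + \frac{s}{-14432} = - \frac{43816}{-46595} + \frac{26956}{-14432} = \left(-43816\right) \left(- \frac{1}{46595}\right) + 26956 \left(- \frac{1}{14432}\right) = \frac{43816}{46595} - \frac{6739}{3608} = - \frac{155915577}{168114760}$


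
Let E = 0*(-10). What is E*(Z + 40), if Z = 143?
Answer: 0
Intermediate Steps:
E = 0
E*(Z + 40) = 0*(143 + 40) = 0*183 = 0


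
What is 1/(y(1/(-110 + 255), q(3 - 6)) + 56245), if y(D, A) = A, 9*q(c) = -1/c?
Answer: 27/1518616 ≈ 1.7779e-5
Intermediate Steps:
q(c) = -1/(9*c) (q(c) = (-1/c)/9 = -1/(9*c))
1/(y(1/(-110 + 255), q(3 - 6)) + 56245) = 1/(-1/(9*(3 - 6)) + 56245) = 1/(-⅑/(-3) + 56245) = 1/(-⅑*(-⅓) + 56245) = 1/(1/27 + 56245) = 1/(1518616/27) = 27/1518616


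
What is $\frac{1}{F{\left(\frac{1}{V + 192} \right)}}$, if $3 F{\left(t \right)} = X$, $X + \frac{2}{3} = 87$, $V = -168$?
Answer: $\frac{9}{259} \approx 0.034749$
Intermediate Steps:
$X = \frac{259}{3}$ ($X = - \frac{2}{3} + 87 = \frac{259}{3} \approx 86.333$)
$F{\left(t \right)} = \frac{259}{9}$ ($F{\left(t \right)} = \frac{1}{3} \cdot \frac{259}{3} = \frac{259}{9}$)
$\frac{1}{F{\left(\frac{1}{V + 192} \right)}} = \frac{1}{\frac{259}{9}} = \frac{9}{259}$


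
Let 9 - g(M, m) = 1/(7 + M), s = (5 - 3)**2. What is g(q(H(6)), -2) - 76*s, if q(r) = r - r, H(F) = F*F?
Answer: -2066/7 ≈ -295.14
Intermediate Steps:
H(F) = F**2
s = 4 (s = 2**2 = 4)
q(r) = 0
g(M, m) = 9 - 1/(7 + M)
g(q(H(6)), -2) - 76*s = (62 + 9*0)/(7 + 0) - 76*4 = (62 + 0)/7 - 304 = (1/7)*62 - 304 = 62/7 - 304 = -2066/7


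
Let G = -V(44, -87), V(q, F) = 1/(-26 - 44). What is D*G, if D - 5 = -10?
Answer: -1/14 ≈ -0.071429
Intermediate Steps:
D = -5 (D = 5 - 10 = -5)
V(q, F) = -1/70 (V(q, F) = 1/(-70) = -1/70)
G = 1/70 (G = -1*(-1/70) = 1/70 ≈ 0.014286)
D*G = -5*1/70 = -1/14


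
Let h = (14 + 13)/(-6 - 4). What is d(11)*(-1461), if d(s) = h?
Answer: 39447/10 ≈ 3944.7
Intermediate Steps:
h = -27/10 (h = 27/(-10) = 27*(-1/10) = -27/10 ≈ -2.7000)
d(s) = -27/10
d(11)*(-1461) = -27/10*(-1461) = 39447/10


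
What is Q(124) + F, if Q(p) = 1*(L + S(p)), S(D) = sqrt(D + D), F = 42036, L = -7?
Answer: 42029 + 2*sqrt(62) ≈ 42045.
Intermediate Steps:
S(D) = sqrt(2)*sqrt(D) (S(D) = sqrt(2*D) = sqrt(2)*sqrt(D))
Q(p) = -7 + sqrt(2)*sqrt(p) (Q(p) = 1*(-7 + sqrt(2)*sqrt(p)) = -7 + sqrt(2)*sqrt(p))
Q(124) + F = (-7 + sqrt(2)*sqrt(124)) + 42036 = (-7 + sqrt(2)*(2*sqrt(31))) + 42036 = (-7 + 2*sqrt(62)) + 42036 = 42029 + 2*sqrt(62)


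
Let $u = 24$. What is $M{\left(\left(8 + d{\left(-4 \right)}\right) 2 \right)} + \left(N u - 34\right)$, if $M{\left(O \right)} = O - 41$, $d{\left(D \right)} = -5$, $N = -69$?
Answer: $-1725$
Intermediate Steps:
$M{\left(O \right)} = -41 + O$ ($M{\left(O \right)} = O - 41 = -41 + O$)
$M{\left(\left(8 + d{\left(-4 \right)}\right) 2 \right)} + \left(N u - 34\right) = \left(-41 + \left(8 - 5\right) 2\right) - 1690 = \left(-41 + 3 \cdot 2\right) - 1690 = \left(-41 + 6\right) - 1690 = -35 - 1690 = -1725$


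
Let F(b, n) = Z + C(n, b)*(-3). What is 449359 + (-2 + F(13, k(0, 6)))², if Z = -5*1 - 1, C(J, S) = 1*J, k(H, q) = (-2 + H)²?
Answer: 449759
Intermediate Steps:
C(J, S) = J
Z = -6 (Z = -5 - 1 = -6)
F(b, n) = -6 - 3*n (F(b, n) = -6 + n*(-3) = -6 - 3*n)
449359 + (-2 + F(13, k(0, 6)))² = 449359 + (-2 + (-6 - 3*(-2 + 0)²))² = 449359 + (-2 + (-6 - 3*(-2)²))² = 449359 + (-2 + (-6 - 3*4))² = 449359 + (-2 + (-6 - 12))² = 449359 + (-2 - 18)² = 449359 + (-20)² = 449359 + 400 = 449759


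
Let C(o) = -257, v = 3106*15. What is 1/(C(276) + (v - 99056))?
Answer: -1/52723 ≈ -1.8967e-5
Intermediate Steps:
v = 46590
1/(C(276) + (v - 99056)) = 1/(-257 + (46590 - 99056)) = 1/(-257 - 52466) = 1/(-52723) = -1/52723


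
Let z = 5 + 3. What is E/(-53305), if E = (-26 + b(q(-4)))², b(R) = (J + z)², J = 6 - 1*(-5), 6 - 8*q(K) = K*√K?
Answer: -22445/10661 ≈ -2.1053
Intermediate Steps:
q(K) = ¾ - K^(3/2)/8 (q(K) = ¾ - K*√K/8 = ¾ - K^(3/2)/8)
J = 11 (J = 6 + 5 = 11)
z = 8
b(R) = 361 (b(R) = (11 + 8)² = 19² = 361)
E = 112225 (E = (-26 + 361)² = 335² = 112225)
E/(-53305) = 112225/(-53305) = 112225*(-1/53305) = -22445/10661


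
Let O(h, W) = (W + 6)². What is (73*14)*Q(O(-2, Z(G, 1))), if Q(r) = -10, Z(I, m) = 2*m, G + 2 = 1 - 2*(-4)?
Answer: -10220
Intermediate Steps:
G = 7 (G = -2 + (1 - 2*(-4)) = -2 + (1 + 8) = -2 + 9 = 7)
O(h, W) = (6 + W)²
(73*14)*Q(O(-2, Z(G, 1))) = (73*14)*(-10) = 1022*(-10) = -10220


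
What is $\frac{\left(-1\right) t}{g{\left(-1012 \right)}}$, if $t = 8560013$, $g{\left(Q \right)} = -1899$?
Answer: $\frac{8560013}{1899} \approx 4507.6$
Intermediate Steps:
$\frac{\left(-1\right) t}{g{\left(-1012 \right)}} = \frac{\left(-1\right) 8560013}{-1899} = \left(-8560013\right) \left(- \frac{1}{1899}\right) = \frac{8560013}{1899}$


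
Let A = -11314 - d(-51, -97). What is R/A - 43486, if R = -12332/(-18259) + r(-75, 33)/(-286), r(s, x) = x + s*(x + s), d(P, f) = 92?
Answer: -2590155521657939/59562976044 ≈ -43486.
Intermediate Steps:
r(s, x) = x + s*(s + x)
A = -11406 (A = -11314 - 1*92 = -11314 - 92 = -11406)
R = -54591445/5222074 (R = -12332/(-18259) + (33 + (-75)² - 75*33)/(-286) = -12332*(-1/18259) + (33 + 5625 - 2475)*(-1/286) = 12332/18259 + 3183*(-1/286) = 12332/18259 - 3183/286 = -54591445/5222074 ≈ -10.454)
R/A - 43486 = -54591445/5222074/(-11406) - 43486 = -54591445/5222074*(-1/11406) - 43486 = 54591445/59562976044 - 43486 = -2590155521657939/59562976044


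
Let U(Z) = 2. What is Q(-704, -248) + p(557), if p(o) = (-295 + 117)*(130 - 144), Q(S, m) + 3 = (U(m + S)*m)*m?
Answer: 125497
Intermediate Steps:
Q(S, m) = -3 + 2*m² (Q(S, m) = -3 + (2*m)*m = -3 + 2*m²)
p(o) = 2492 (p(o) = -178*(-14) = 2492)
Q(-704, -248) + p(557) = (-3 + 2*(-248)²) + 2492 = (-3 + 2*61504) + 2492 = (-3 + 123008) + 2492 = 123005 + 2492 = 125497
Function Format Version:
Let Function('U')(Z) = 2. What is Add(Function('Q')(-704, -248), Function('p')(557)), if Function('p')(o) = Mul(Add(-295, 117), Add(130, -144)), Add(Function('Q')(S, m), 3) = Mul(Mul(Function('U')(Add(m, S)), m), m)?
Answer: 125497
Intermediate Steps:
Function('Q')(S, m) = Add(-3, Mul(2, Pow(m, 2))) (Function('Q')(S, m) = Add(-3, Mul(Mul(2, m), m)) = Add(-3, Mul(2, Pow(m, 2))))
Function('p')(o) = 2492 (Function('p')(o) = Mul(-178, -14) = 2492)
Add(Function('Q')(-704, -248), Function('p')(557)) = Add(Add(-3, Mul(2, Pow(-248, 2))), 2492) = Add(Add(-3, Mul(2, 61504)), 2492) = Add(Add(-3, 123008), 2492) = Add(123005, 2492) = 125497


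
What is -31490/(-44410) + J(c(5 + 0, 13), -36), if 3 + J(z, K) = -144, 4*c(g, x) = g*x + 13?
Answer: -649678/4441 ≈ -146.29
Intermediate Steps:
c(g, x) = 13/4 + g*x/4 (c(g, x) = (g*x + 13)/4 = (13 + g*x)/4 = 13/4 + g*x/4)
J(z, K) = -147 (J(z, K) = -3 - 144 = -147)
-31490/(-44410) + J(c(5 + 0, 13), -36) = -31490/(-44410) - 147 = -31490*(-1/44410) - 147 = 3149/4441 - 147 = -649678/4441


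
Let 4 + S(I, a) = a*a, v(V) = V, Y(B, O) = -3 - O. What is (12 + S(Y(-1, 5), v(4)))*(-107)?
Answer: -2568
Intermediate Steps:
S(I, a) = -4 + a**2 (S(I, a) = -4 + a*a = -4 + a**2)
(12 + S(Y(-1, 5), v(4)))*(-107) = (12 + (-4 + 4**2))*(-107) = (12 + (-4 + 16))*(-107) = (12 + 12)*(-107) = 24*(-107) = -2568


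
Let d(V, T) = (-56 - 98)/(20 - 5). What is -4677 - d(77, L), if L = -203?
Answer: -70001/15 ≈ -4666.7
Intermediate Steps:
d(V, T) = -154/15
-4677 - d(77, L) = -4677 - 1*(-154/15) = -4677 + 154/15 = -70001/15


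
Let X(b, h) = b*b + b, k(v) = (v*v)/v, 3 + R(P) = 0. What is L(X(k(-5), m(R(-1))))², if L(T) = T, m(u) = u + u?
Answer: 400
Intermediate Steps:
R(P) = -3 (R(P) = -3 + 0 = -3)
k(v) = v (k(v) = v²/v = v)
m(u) = 2*u
X(b, h) = b + b² (X(b, h) = b² + b = b + b²)
L(X(k(-5), m(R(-1))))² = (-5*(1 - 5))² = (-5*(-4))² = 20² = 400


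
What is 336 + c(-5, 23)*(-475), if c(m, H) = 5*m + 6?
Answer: 9361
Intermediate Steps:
c(m, H) = 6 + 5*m
336 + c(-5, 23)*(-475) = 336 + (6 + 5*(-5))*(-475) = 336 + (6 - 25)*(-475) = 336 - 19*(-475) = 336 + 9025 = 9361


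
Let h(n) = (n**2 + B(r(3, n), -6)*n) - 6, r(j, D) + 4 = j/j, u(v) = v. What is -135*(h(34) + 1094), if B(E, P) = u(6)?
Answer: -330480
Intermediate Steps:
r(j, D) = -3 (r(j, D) = -4 + j/j = -4 + 1 = -3)
B(E, P) = 6
h(n) = -6 + n**2 + 6*n (h(n) = (n**2 + 6*n) - 6 = -6 + n**2 + 6*n)
-135*(h(34) + 1094) = -135*((-6 + 34**2 + 6*34) + 1094) = -135*((-6 + 1156 + 204) + 1094) = -135*(1354 + 1094) = -135*2448 = -330480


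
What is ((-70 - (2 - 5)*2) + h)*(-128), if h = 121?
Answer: -7296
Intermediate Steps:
((-70 - (2 - 5)*2) + h)*(-128) = ((-70 - (2 - 5)*2) + 121)*(-128) = ((-70 - (-3)*2) + 121)*(-128) = ((-70 - 1*(-6)) + 121)*(-128) = ((-70 + 6) + 121)*(-128) = (-64 + 121)*(-128) = 57*(-128) = -7296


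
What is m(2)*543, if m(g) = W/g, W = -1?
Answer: -543/2 ≈ -271.50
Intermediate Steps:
m(g) = -1/g
m(2)*543 = -1/2*543 = -1*½*543 = -½*543 = -543/2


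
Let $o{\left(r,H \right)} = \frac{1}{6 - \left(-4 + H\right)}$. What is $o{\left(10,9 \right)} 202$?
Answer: $202$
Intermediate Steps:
$o{\left(r,H \right)} = \frac{1}{10 - H}$
$o{\left(10,9 \right)} 202 = - \frac{1}{-10 + 9} \cdot 202 = - \frac{1}{-1} \cdot 202 = \left(-1\right) \left(-1\right) 202 = 1 \cdot 202 = 202$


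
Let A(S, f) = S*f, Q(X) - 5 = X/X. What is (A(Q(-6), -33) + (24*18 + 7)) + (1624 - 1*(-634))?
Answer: 2499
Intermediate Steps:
Q(X) = 6 (Q(X) = 5 + X/X = 5 + 1 = 6)
(A(Q(-6), -33) + (24*18 + 7)) + (1624 - 1*(-634)) = (6*(-33) + (24*18 + 7)) + (1624 - 1*(-634)) = (-198 + (432 + 7)) + (1624 + 634) = (-198 + 439) + 2258 = 241 + 2258 = 2499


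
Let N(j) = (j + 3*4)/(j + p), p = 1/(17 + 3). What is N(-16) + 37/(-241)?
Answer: 7477/76879 ≈ 0.097257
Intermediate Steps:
p = 1/20 ≈ 0.050000
N(j) = (12 + j)/(1/20 + j) (N(j) = (j + 3*4)/(j + 1/20) = (j + 12)/(1/20 + j) = (12 + j)/(1/20 + j))
N(-16) + 37/(-241) = 20*(12 - 16)/(1 + 20*(-16)) + 37/(-241) = 20*(-4)/(1 - 320) + 37*(-1/241) = 20*(-4)/(-319) - 37/241 = 20*(-1/319)*(-4) - 37/241 = 80/319 - 37/241 = 7477/76879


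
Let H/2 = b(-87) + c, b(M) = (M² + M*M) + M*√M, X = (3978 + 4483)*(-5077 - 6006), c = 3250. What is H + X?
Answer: -93736487 - 174*I*√87 ≈ -9.3736e+7 - 1623.0*I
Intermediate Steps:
X = -93773263 (X = 8461*(-11083) = -93773263)
b(M) = M^(3/2) + 2*M² (b(M) = (M² + M²) + M^(3/2) = 2*M² + M^(3/2) = M^(3/2) + 2*M²)
H = 36776 - 174*I*√87 (H = 2*(((-87)^(3/2) + 2*(-87)²) + 3250) = 2*((-87*I*√87 + 2*7569) + 3250) = 2*((-87*I*√87 + 15138) + 3250) = 2*((15138 - 87*I*√87) + 3250) = 2*(18388 - 87*I*√87) = 36776 - 174*I*√87 ≈ 36776.0 - 1623.0*I)
H + X = (36776 - 174*I*√87) - 93773263 = -93736487 - 174*I*√87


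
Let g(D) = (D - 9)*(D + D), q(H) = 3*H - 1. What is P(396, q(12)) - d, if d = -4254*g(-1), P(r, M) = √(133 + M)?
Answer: 85080 + 2*√42 ≈ 85093.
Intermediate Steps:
q(H) = -1 + 3*H
g(D) = 2*D*(-9 + D) (g(D) = (-9 + D)*(2*D) = 2*D*(-9 + D))
d = -85080 (d = -8508*(-1)*(-9 - 1) = -8508*(-1)*(-10) = -4254*20 = -85080)
P(396, q(12)) - d = √(133 + (-1 + 3*12)) - 1*(-85080) = √(133 + (-1 + 36)) + 85080 = √(133 + 35) + 85080 = √168 + 85080 = 2*√42 + 85080 = 85080 + 2*√42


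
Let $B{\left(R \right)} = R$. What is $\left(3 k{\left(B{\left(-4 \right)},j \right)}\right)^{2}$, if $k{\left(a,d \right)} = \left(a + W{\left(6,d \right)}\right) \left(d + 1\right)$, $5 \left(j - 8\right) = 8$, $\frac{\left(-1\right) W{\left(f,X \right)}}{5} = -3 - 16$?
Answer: $\frac{209351961}{25} \approx 8.3741 \cdot 10^{6}$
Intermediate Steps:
$W{\left(f,X \right)} = 95$ ($W{\left(f,X \right)} = - 5 \left(-3 - 16\right) = \left(-5\right) \left(-19\right) = 95$)
$j = \frac{48}{5}$ ($j = 8 + \frac{1}{5} \cdot 8 = 8 + \frac{8}{5} = \frac{48}{5} \approx 9.6$)
$k{\left(a,d \right)} = \left(1 + d\right) \left(95 + a\right)$ ($k{\left(a,d \right)} = \left(a + 95\right) \left(d + 1\right) = \left(95 + a\right) \left(1 + d\right) = \left(1 + d\right) \left(95 + a\right)$)
$\left(3 k{\left(B{\left(-4 \right)},j \right)}\right)^{2} = \left(3 \left(95 - 4 + 95 \cdot \frac{48}{5} - \frac{192}{5}\right)\right)^{2} = \left(3 \left(95 - 4 + 912 - \frac{192}{5}\right)\right)^{2} = \left(3 \cdot \frac{4823}{5}\right)^{2} = \left(\frac{14469}{5}\right)^{2} = \frac{209351961}{25}$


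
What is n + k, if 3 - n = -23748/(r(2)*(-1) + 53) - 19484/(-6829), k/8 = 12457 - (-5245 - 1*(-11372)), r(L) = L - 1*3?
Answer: 3139423249/61461 ≈ 51080.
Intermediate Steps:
r(L) = -3 + L (r(L) = L - 3 = -3 + L)
k = 50640 (k = 8*(12457 - (-5245 - 1*(-11372))) = 8*(12457 - (-5245 + 11372)) = 8*(12457 - 1*6127) = 8*(12457 - 6127) = 8*6330 = 50640)
n = 27038209/61461 (n = 3 - (-23748/((-3 + 2)*(-1) + 53) - 19484/(-6829)) = 3 - (-23748/(-1*(-1) + 53) - 19484*(-1/6829)) = 3 - (-23748/(1 + 53) + 19484/6829) = 3 - (-23748/54 + 19484/6829) = 3 - (-23748*1/54 + 19484/6829) = 3 - (-3958/9 + 19484/6829) = 3 - 1*(-26853826/61461) = 3 + 26853826/61461 = 27038209/61461 ≈ 439.92)
n + k = 27038209/61461 + 50640 = 3139423249/61461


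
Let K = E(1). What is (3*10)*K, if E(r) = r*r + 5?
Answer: 180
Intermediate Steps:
E(r) = 5 + r² (E(r) = r² + 5 = 5 + r²)
K = 6 (K = 5 + 1² = 5 + 1 = 6)
(3*10)*K = (3*10)*6 = 30*6 = 180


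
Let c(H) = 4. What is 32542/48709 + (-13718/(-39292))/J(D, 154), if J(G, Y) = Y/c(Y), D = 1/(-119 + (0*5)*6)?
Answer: 1313048427/1939056581 ≈ 0.67716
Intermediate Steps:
D = -1/119 (D = 1/(-119 + 0*6) = 1/(-119 + 0) = 1/(-119) = -1/119 ≈ -0.0084034)
J(G, Y) = Y/4
32542/48709 + (-13718/(-39292))/J(D, 154) = 32542/48709 + (-13718/(-39292))/(((¼)*154)) = 32542*(1/48709) + (-13718*(-1/39292))/(77/2) = 32542/48709 + (361/1034)*(2/77) = 32542/48709 + 361/39809 = 1313048427/1939056581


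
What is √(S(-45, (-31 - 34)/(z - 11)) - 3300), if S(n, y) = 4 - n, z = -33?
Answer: I*√3251 ≈ 57.018*I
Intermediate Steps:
√(S(-45, (-31 - 34)/(z - 11)) - 3300) = √((4 - 1*(-45)) - 3300) = √((4 + 45) - 3300) = √(49 - 3300) = √(-3251) = I*√3251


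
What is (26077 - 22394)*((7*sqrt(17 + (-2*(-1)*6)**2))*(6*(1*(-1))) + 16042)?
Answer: 59082686 - 154686*sqrt(161) ≈ 5.7120e+7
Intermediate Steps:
(26077 - 22394)*((7*sqrt(17 + (-2*(-1)*6)**2))*(6*(1*(-1))) + 16042) = 3683*((7*sqrt(17 + (2*6)**2))*(6*(-1)) + 16042) = 3683*((7*sqrt(17 + 12**2))*(-6) + 16042) = 3683*((7*sqrt(17 + 144))*(-6) + 16042) = 3683*((7*sqrt(161))*(-6) + 16042) = 3683*(-42*sqrt(161) + 16042) = 3683*(16042 - 42*sqrt(161)) = 59082686 - 154686*sqrt(161)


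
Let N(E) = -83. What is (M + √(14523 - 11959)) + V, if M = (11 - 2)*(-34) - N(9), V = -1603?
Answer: -1826 + 2*√641 ≈ -1775.4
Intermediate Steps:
M = -223 (M = (11 - 2)*(-34) - 1*(-83) = 9*(-34) + 83 = -306 + 83 = -223)
(M + √(14523 - 11959)) + V = (-223 + √(14523 - 11959)) - 1603 = (-223 + √2564) - 1603 = (-223 + 2*√641) - 1603 = -1826 + 2*√641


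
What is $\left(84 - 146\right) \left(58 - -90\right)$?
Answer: $-9176$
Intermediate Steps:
$\left(84 - 146\right) \left(58 - -90\right) = - 62 \left(58 + 90\right) = \left(-62\right) 148 = -9176$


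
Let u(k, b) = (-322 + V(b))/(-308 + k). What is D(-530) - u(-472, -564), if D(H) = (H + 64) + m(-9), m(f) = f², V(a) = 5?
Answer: -300617/780 ≈ -385.41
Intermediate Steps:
u(k, b) = -317/(-308 + k) (u(k, b) = (-322 + 5)/(-308 + k) = -317/(-308 + k))
D(H) = 145 + H (D(H) = (H + 64) + (-9)² = (64 + H) + 81 = 145 + H)
D(-530) - u(-472, -564) = (145 - 530) - (-317)/(-308 - 472) = -385 - (-317)/(-780) = -385 - (-317)*(-1)/780 = -385 - 1*317/780 = -385 - 317/780 = -300617/780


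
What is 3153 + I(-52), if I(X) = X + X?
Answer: 3049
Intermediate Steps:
I(X) = 2*X
3153 + I(-52) = 3153 + 2*(-52) = 3153 - 104 = 3049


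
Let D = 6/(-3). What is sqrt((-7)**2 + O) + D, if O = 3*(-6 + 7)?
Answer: -2 + 2*sqrt(13) ≈ 5.2111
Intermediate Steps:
O = 3 (O = 3*1 = 3)
D = -2 (D = -1/3*6 = -2)
sqrt((-7)**2 + O) + D = sqrt((-7)**2 + 3) - 2 = sqrt(49 + 3) - 2 = sqrt(52) - 2 = 2*sqrt(13) - 2 = -2 + 2*sqrt(13)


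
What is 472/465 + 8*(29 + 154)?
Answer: 681232/465 ≈ 1465.0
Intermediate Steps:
472/465 + 8*(29 + 154) = 472*(1/465) + 8*183 = 472/465 + 1464 = 681232/465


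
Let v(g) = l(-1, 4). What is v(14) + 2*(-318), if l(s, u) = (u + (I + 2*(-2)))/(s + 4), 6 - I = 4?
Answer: -1906/3 ≈ -635.33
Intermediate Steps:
I = 2 (I = 6 - 1*4 = 6 - 4 = 2)
l(s, u) = (-2 + u)/(4 + s) (l(s, u) = (u + (2 + 2*(-2)))/(s + 4) = (u + (2 - 4))/(4 + s) = (u - 2)/(4 + s) = (-2 + u)/(4 + s))
v(g) = ⅔ (v(g) = (-2 + 4)/(4 - 1) = 2/3 = (⅓)*2 = ⅔)
v(14) + 2*(-318) = ⅔ + 2*(-318) = ⅔ - 636 = -1906/3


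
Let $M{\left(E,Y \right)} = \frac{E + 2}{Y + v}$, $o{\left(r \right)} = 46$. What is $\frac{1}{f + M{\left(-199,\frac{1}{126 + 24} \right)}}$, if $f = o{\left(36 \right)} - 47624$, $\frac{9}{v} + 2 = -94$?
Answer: $- \frac{209}{9471002} \approx -2.2067 \cdot 10^{-5}$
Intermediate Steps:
$v = - \frac{3}{32}$ ($v = \frac{9}{-2 - 94} = \frac{9}{-96} = 9 \left(- \frac{1}{96}\right) = - \frac{3}{32} \approx -0.09375$)
$f = -47578$ ($f = 46 - 47624 = -47578$)
$M{\left(E,Y \right)} = \frac{2 + E}{- \frac{3}{32} + Y}$ ($M{\left(E,Y \right)} = \frac{E + 2}{Y - \frac{3}{32}} = \frac{2 + E}{- \frac{3}{32} + Y}$)
$\frac{1}{f + M{\left(-199,\frac{1}{126 + 24} \right)}} = \frac{1}{-47578 + \frac{32 \left(2 - 199\right)}{-3 + \frac{32}{126 + 24}}} = \frac{1}{-47578 + 32 \frac{1}{-3 + \frac{32}{150}} \left(-197\right)} = \frac{1}{-47578 + 32 \frac{1}{-3 + 32 \cdot \frac{1}{150}} \left(-197\right)} = \frac{1}{-47578 + 32 \frac{1}{-3 + \frac{16}{75}} \left(-197\right)} = \frac{1}{-47578 + 32 \frac{1}{- \frac{209}{75}} \left(-197\right)} = \frac{1}{-47578 + 32 \left(- \frac{75}{209}\right) \left(-197\right)} = \frac{1}{-47578 + \frac{472800}{209}} = \frac{1}{- \frac{9471002}{209}} = - \frac{209}{9471002}$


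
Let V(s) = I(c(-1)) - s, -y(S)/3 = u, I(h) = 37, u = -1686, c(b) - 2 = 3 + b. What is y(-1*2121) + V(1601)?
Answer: 3494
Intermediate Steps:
c(b) = 5 + b (c(b) = 2 + (3 + b) = 5 + b)
y(S) = 5058 (y(S) = -3*(-1686) = 5058)
V(s) = 37 - s
y(-1*2121) + V(1601) = 5058 + (37 - 1*1601) = 5058 + (37 - 1601) = 5058 - 1564 = 3494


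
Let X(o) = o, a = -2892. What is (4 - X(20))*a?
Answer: 46272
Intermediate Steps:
(4 - X(20))*a = (4 - 1*20)*(-2892) = (4 - 20)*(-2892) = -16*(-2892) = 46272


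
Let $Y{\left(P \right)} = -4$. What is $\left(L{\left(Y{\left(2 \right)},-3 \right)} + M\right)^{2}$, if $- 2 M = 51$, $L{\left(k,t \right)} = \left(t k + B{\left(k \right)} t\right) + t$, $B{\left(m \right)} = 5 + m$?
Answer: $\frac{1521}{4} \approx 380.25$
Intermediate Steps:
$L{\left(k,t \right)} = t + k t + t \left(5 + k\right)$ ($L{\left(k,t \right)} = \left(t k + \left(5 + k\right) t\right) + t = \left(k t + t \left(5 + k\right)\right) + t = t + k t + t \left(5 + k\right)$)
$M = - \frac{51}{2}$ ($M = \left(- \frac{1}{2}\right) 51 = - \frac{51}{2} \approx -25.5$)
$\left(L{\left(Y{\left(2 \right)},-3 \right)} + M\right)^{2} = \left(2 \left(-3\right) \left(3 - 4\right) - \frac{51}{2}\right)^{2} = \left(2 \left(-3\right) \left(-1\right) - \frac{51}{2}\right)^{2} = \left(6 - \frac{51}{2}\right)^{2} = \left(- \frac{39}{2}\right)^{2} = \frac{1521}{4}$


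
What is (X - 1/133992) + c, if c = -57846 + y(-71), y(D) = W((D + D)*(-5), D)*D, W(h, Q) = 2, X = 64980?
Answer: 936872063/133992 ≈ 6992.0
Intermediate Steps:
y(D) = 2*D
c = -57988 (c = -57846 + 2*(-71) = -57846 - 142 = -57988)
(X - 1/133992) + c = (64980 - 1/133992) - 57988 = 8706800159/133992 - 57988 = 936872063/133992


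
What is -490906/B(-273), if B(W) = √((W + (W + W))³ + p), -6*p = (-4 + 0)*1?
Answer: 490906*I*√197767173/329611955 ≈ 20.945*I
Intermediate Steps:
p = ⅔ (p = -(-4 + 0)/6 = -(-2)/3 = -⅙*(-4) = ⅔ ≈ 0.66667)
B(W) = √(⅔ + 27*W³) (B(W) = √((W + (W + W))³ + ⅔) = √((W + 2*W)³ + ⅔) = √((3*W)³ + ⅔) = √(27*W³ + ⅔) = √(⅔ + 27*W³))
-490906/B(-273) = -490906*3/√(6 + 243*(-273)³) = -490906*3/√(6 + 243*(-20346417)) = -490906*3/√(6 - 4944179331) = -490906*(-I*√197767173/329611955) = -(-490906)*I*√197767173/329611955 = 490906*I*√197767173/329611955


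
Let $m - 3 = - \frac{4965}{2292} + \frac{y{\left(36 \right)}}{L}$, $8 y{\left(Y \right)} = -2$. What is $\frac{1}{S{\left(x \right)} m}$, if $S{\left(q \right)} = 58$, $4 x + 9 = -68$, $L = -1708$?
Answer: $\frac{652456}{31557423} \approx 0.020675$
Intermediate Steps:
$y{\left(Y \right)} = - \frac{1}{4}$ ($y{\left(Y \right)} = \frac{1}{8} \left(-2\right) = - \frac{1}{4}$)
$x = - \frac{77}{4}$ ($x = - \frac{9}{4} + \frac{1}{4} \left(-68\right) = - \frac{9}{4} - 17 = - \frac{77}{4} \approx -19.25$)
$m = \frac{1088187}{1304912}$ ($m = 3 - \left(- \frac{1}{6832} + \frac{1655}{764}\right) = 3 - \frac{2826549}{1304912} = \frac{1088187}{1304912} \approx 0.83392$)
$\frac{1}{S{\left(x \right)} m} = \frac{1}{58 \cdot \frac{1088187}{1304912}} = \frac{1}{58} \cdot \frac{1304912}{1088187} = \frac{652456}{31557423}$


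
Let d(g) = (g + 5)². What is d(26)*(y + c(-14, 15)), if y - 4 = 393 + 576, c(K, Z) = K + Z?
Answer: 936014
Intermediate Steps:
y = 973 (y = 4 + (393 + 576) = 4 + 969 = 973)
d(g) = (5 + g)²
d(26)*(y + c(-14, 15)) = (5 + 26)²*(973 + (-14 + 15)) = 31²*(973 + 1) = 961*974 = 936014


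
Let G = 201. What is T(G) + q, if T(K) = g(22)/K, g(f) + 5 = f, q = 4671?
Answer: 938888/201 ≈ 4671.1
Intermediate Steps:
g(f) = -5 + f
T(K) = 17/K (T(K) = (-5 + 22)/K = 17/K)
T(G) + q = 17/201 + 4671 = 938888/201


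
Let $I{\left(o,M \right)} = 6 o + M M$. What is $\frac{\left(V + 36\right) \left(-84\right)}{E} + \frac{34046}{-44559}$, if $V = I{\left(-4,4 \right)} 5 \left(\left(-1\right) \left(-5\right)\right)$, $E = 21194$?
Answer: $- \frac{53863070}{472191723} \approx -0.11407$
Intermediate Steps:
$I{\left(o,M \right)} = M^{2} + 6 o$ ($I{\left(o,M \right)} = 6 o + M^{2} = M^{2} + 6 o$)
$V = -200$ ($V = \left(4^{2} + 6 \left(-4\right)\right) 5 \left(\left(-1\right) \left(-5\right)\right) = \left(16 - 24\right) 5 \cdot 5 = \left(-8\right) 5 \cdot 5 = \left(-40\right) 5 = -200$)
$\frac{\left(V + 36\right) \left(-84\right)}{E} + \frac{34046}{-44559} = \frac{\left(-200 + 36\right) \left(-84\right)}{21194} + \frac{34046}{-44559} = \left(-164\right) \left(-84\right) \frac{1}{21194} + 34046 \left(- \frac{1}{44559}\right) = 13776 \cdot \frac{1}{21194} - \frac{34046}{44559} = \frac{6888}{10597} - \frac{34046}{44559} = - \frac{53863070}{472191723}$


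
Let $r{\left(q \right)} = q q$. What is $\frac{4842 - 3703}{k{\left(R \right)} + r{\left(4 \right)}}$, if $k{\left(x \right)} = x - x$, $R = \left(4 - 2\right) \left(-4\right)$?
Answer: $\frac{1139}{16} \approx 71.188$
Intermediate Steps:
$r{\left(q \right)} = q^{2}$
$R = -8$ ($R = 2 \left(-4\right) = -8$)
$k{\left(x \right)} = 0$
$\frac{4842 - 3703}{k{\left(R \right)} + r{\left(4 \right)}} = \frac{4842 - 3703}{0 + 4^{2}} = \frac{1139}{0 + 16} = \frac{1139}{16}$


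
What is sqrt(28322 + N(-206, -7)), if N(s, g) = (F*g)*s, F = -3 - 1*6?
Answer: 4*sqrt(959) ≈ 123.87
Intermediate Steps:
F = -9 (F = -3 - 6 = -9)
N(s, g) = -9*g*s (N(s, g) = (-9*g)*s = -9*g*s)
sqrt(28322 + N(-206, -7)) = sqrt(28322 - 9*(-7)*(-206)) = sqrt(28322 - 12978) = sqrt(15344) = 4*sqrt(959)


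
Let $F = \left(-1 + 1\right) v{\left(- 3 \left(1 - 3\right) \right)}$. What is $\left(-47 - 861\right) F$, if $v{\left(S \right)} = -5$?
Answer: $0$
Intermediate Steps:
$F = 0$ ($F = \left(-1 + 1\right) \left(-5\right) = 0 \left(-5\right) = 0$)
$\left(-47 - 861\right) F = \left(-47 - 861\right) 0 = \left(-908\right) 0 = 0$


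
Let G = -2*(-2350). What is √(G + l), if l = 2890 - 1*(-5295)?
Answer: √12885 ≈ 113.51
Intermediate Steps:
l = 8185 (l = 2890 + 5295 = 8185)
G = 4700
√(G + l) = √(4700 + 8185) = √12885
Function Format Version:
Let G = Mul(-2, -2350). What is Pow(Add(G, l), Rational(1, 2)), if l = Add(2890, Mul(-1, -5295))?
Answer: Pow(12885, Rational(1, 2)) ≈ 113.51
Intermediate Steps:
l = 8185 (l = Add(2890, 5295) = 8185)
G = 4700
Pow(Add(G, l), Rational(1, 2)) = Pow(Add(4700, 8185), Rational(1, 2)) = Pow(12885, Rational(1, 2))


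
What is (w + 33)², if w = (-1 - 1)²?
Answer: 1369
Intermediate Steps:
w = 4 (w = (-2)² = 4)
(w + 33)² = (4 + 33)² = 37² = 1369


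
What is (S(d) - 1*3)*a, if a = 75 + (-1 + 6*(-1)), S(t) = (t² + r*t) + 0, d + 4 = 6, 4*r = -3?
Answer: -34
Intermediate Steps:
r = -¾ (r = (¼)*(-3) = -¾ ≈ -0.75000)
d = 2 (d = -4 + 6 = 2)
S(t) = t² - 3*t/4 (S(t) = (t² - 3*t/4) + 0 = t² - 3*t/4)
a = 68 (a = 75 + (-1 - 6) = 75 - 7 = 68)
(S(d) - 1*3)*a = ((¼)*2*(-3 + 4*2) - 1*3)*68 = ((¼)*2*(-3 + 8) - 3)*68 = ((¼)*2*5 - 3)*68 = (5/2 - 3)*68 = -½*68 = -34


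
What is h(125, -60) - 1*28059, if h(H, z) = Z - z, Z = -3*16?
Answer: -28047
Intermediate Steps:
Z = -48
h(H, z) = -48 - z
h(125, -60) - 1*28059 = (-48 - 1*(-60)) - 1*28059 = (-48 + 60) - 28059 = 12 - 28059 = -28047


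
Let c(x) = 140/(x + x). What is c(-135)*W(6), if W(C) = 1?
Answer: -14/27 ≈ -0.51852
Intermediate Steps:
c(x) = 70/x (c(x) = 140/((2*x)) = 140*(1/(2*x)) = 70/x)
c(-135)*W(6) = (70/(-135))*1 = (70*(-1/135))*1 = -14/27*1 = -14/27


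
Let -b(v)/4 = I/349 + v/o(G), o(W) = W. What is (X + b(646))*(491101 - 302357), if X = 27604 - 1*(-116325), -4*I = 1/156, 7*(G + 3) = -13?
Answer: 371119526646410/13611 ≈ 2.7266e+10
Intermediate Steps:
G = -34/7 (G = -3 + (⅐)*(-13) = -3 - 13/7 = -34/7 ≈ -4.8571)
I = -1/624 (I = -¼/156 = -¼*1/156 = -1/624 ≈ -0.0016026)
X = 143929 (X = 27604 + 116325 = 143929)
b(v) = 1/54444 + 14*v/17 (b(v) = -4*(-1/624/349 + v/(-34/7)) = -4*(-1/624*1/349 + v*(-7/34)) = -4*(-1/217776 - 7*v/34) = 1/54444 + 14*v/17)
(X + b(646))*(491101 - 302357) = (143929 + (1/54444 + (14/17)*646))*(491101 - 302357) = (143929 + (1/54444 + 532))*188744 = (143929 + 28964209/54444)*188744 = (7865034685/54444)*188744 = 371119526646410/13611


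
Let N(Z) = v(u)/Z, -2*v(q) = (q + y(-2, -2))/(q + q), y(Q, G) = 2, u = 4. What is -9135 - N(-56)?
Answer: -4092483/448 ≈ -9135.0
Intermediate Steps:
v(q) = -(2 + q)/(4*q) (v(q) = -(q + 2)/(2*(q + q)) = -(2 + q)/(2*(2*q)) = -(2 + q)*1/(2*q)/2 = -(2 + q)/(4*q))
N(Z) = -3/(8*Z) (N(Z) = ((¼)*(-2 - 1*4)/4)/Z = ((¼)*(¼)*(-2 - 4))/Z = ((¼)*(¼)*(-6))/Z = -3/(8*Z))
-9135 - N(-56) = -9135 - (-3)/(8*(-56)) = -9135 - (-3)*(-1)/(8*56) = -9135 - 1*3/448 = -9135 - 3/448 = -4092483/448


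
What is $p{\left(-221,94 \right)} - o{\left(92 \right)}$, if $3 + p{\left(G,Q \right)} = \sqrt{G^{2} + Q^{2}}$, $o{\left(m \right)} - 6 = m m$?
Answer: $-8473 + \sqrt{57677} \approx -8232.8$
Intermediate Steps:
$o{\left(m \right)} = 6 + m^{2}$ ($o{\left(m \right)} = 6 + m m = 6 + m^{2}$)
$p{\left(G,Q \right)} = -3 + \sqrt{G^{2} + Q^{2}}$
$p{\left(-221,94 \right)} - o{\left(92 \right)} = \left(-3 + \sqrt{\left(-221\right)^{2} + 94^{2}}\right) - \left(6 + 92^{2}\right) = \left(-3 + \sqrt{48841 + 8836}\right) - \left(6 + 8464\right) = \left(-3 + \sqrt{57677}\right) - 8470 = -8473 + \sqrt{57677}$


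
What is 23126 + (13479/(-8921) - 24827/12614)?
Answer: 2601965572471/112529494 ≈ 23123.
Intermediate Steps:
23126 + (13479/(-8921) - 24827/12614) = 23126 + (13479*(-1/8921) - 24827*1/12614) = 23126 + (-13479/8921 - 24827/12614) = 23126 - 391505773/112529494 = 2601965572471/112529494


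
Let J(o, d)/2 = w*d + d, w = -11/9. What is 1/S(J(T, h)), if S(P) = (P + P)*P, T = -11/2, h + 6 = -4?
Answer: 81/3200 ≈ 0.025312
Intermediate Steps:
w = -11/9 (w = -11*⅑ = -11/9 ≈ -1.2222)
h = -10 (h = -6 - 4 = -10)
T = -11/2 (T = -11*½ = -11/2 ≈ -5.5000)
J(o, d) = -4*d/9 (J(o, d) = 2*(-11*d/9 + d) = 2*(-2*d/9) = -4*d/9)
S(P) = 2*P² (S(P) = (2*P)*P = 2*P²)
1/S(J(T, h)) = 1/(2*(-4/9*(-10))²) = 1/(2*(40/9)²) = 1/(2*(1600/81)) = 1/(3200/81) = 81/3200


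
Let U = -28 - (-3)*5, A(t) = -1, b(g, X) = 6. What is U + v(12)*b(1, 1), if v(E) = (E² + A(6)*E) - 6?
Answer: 743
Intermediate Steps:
v(E) = -6 + E² - E (v(E) = (E² - E) - 6 = -6 + E² - E)
U = -13 (U = -28 - 1*(-15) = -28 + 15 = -13)
U + v(12)*b(1, 1) = -13 + (-6 + 12² - 1*12)*6 = -13 + (-6 + 144 - 12)*6 = -13 + 126*6 = -13 + 756 = 743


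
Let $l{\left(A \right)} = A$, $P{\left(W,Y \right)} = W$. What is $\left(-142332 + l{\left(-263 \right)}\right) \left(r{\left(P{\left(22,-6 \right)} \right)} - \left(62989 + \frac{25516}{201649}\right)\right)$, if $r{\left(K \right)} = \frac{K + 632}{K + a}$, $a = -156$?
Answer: $\frac{121359675952620790}{13510483} \approx 8.9826 \cdot 10^{9}$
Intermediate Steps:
$r{\left(K \right)} = \frac{632 + K}{-156 + K}$ ($r{\left(K \right)} = \frac{K + 632}{K - 156} = \frac{632 + K}{-156 + K}$)
$\left(-142332 + l{\left(-263 \right)}\right) \left(r{\left(P{\left(22,-6 \right)} \right)} - \left(62989 + \frac{25516}{201649}\right)\right) = \left(-142332 - 263\right) \left(\frac{632 + 22}{-156 + 22} - \left(62989 + \frac{25516}{201649}\right)\right) = - 142595 \left(\frac{1}{-134} \cdot 654 - \frac{12701694377}{201649}\right) = - 142595 \left(\left(- \frac{1}{134}\right) 654 - \frac{12701694377}{201649}\right) = - 142595 \left(- \frac{327}{67} - \frac{12701694377}{201649}\right) = \left(-142595\right) \left(- \frac{851079462482}{13510483}\right) = \frac{121359675952620790}{13510483}$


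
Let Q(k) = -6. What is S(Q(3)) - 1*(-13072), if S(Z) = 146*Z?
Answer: 12196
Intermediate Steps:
S(Q(3)) - 1*(-13072) = 146*(-6) - 1*(-13072) = -876 + 13072 = 12196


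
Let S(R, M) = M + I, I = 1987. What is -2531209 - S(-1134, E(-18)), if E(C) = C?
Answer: -2533178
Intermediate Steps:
S(R, M) = 1987 + M (S(R, M) = M + 1987 = 1987 + M)
-2531209 - S(-1134, E(-18)) = -2531209 - (1987 - 18) = -2531209 - 1*1969 = -2531209 - 1969 = -2533178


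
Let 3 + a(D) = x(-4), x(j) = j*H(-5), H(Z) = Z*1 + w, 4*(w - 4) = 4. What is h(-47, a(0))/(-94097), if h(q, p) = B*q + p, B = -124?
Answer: -5825/94097 ≈ -0.061904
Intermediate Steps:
w = 5 (w = 4 + (¼)*4 = 4 + 1 = 5)
H(Z) = 5 + Z (H(Z) = Z*1 + 5 = Z + 5 = 5 + Z)
x(j) = 0 (x(j) = j*(5 - 5) = j*0 = 0)
a(D) = -3 (a(D) = -3 + 0 = -3)
h(q, p) = p - 124*q (h(q, p) = -124*q + p = p - 124*q)
h(-47, a(0))/(-94097) = (-3 - 124*(-47))/(-94097) = (-3 + 5828)*(-1/94097) = 5825*(-1/94097) = -5825/94097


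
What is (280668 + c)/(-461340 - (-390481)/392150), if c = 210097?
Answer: -192453494750/180914090519 ≈ -1.0638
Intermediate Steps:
(280668 + c)/(-461340 - (-390481)/392150) = (280668 + 210097)/(-461340 - (-390481)/392150) = 490765/(-461340 - (-390481)/392150) = 490765/(-461340 - 1*(-390481/392150)) = 490765/(-461340 + 390481/392150) = 490765/(-180914090519/392150) = 490765*(-392150/180914090519) = -192453494750/180914090519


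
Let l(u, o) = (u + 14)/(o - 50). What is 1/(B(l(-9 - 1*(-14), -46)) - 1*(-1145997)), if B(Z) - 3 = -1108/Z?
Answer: 19/21880368 ≈ 8.6836e-7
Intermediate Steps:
l(u, o) = (14 + u)/(-50 + o)
B(Z) = 3 - 1108/Z
1/(B(l(-9 - 1*(-14), -46)) - 1*(-1145997)) = 1/((3 - 1108*(-50 - 46)/(14 + (-9 - 1*(-14)))) - 1*(-1145997)) = 1/((3 - 1108*(-96/(14 + (-9 + 14)))) + 1145997) = 1/((3 - 1108*(-96/(14 + 5))) + 1145997) = 1/((3 - 1108/((-1/96*19))) + 1145997) = 1/((3 - 1108/(-19/96)) + 1145997) = 1/((3 - 1108*(-96/19)) + 1145997) = 1/((3 + 106368/19) + 1145997) = 1/(106425/19 + 1145997) = 1/(21880368/19) = 19/21880368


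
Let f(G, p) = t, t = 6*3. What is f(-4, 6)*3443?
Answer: 61974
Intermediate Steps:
t = 18
f(G, p) = 18
f(-4, 6)*3443 = 18*3443 = 61974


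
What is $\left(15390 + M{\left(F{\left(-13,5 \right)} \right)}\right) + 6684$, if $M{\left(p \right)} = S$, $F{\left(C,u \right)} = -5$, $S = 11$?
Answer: $22085$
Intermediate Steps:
$M{\left(p \right)} = 11$
$\left(15390 + M{\left(F{\left(-13,5 \right)} \right)}\right) + 6684 = \left(15390 + 11\right) + 6684 = 15401 + 6684 = 22085$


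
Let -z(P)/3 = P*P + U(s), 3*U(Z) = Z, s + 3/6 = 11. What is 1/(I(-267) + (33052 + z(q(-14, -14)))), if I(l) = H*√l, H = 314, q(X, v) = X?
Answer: 129814/4318219177 - 1256*I*√267/4318219177 ≈ 3.0062e-5 - 4.7527e-6*I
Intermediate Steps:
s = 21/2 (s = -½ + 11 = 21/2 ≈ 10.500)
U(Z) = Z/3
I(l) = 314*√l
z(P) = -21/2 - 3*P² (z(P) = -3*(P*P + (⅓)*(21/2)) = -3*(P² + 7/2) = -3*(7/2 + P²) = -21/2 - 3*P²)
1/(I(-267) + (33052 + z(q(-14, -14)))) = 1/(314*√(-267) + (33052 + (-21/2 - 3*(-14)²))) = 1/(314*(I*√267) + (33052 + (-21/2 - 3*196))) = 1/(314*I*√267 + (33052 + (-21/2 - 588))) = 1/(314*I*√267 + (33052 - 1197/2)) = 1/(314*I*√267 + 64907/2) = 1/(64907/2 + 314*I*√267)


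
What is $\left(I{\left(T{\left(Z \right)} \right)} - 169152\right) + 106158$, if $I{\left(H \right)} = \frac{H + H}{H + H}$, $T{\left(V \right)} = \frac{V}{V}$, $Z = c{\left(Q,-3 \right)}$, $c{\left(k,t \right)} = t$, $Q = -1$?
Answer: $-62993$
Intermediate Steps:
$Z = -3$
$T{\left(V \right)} = 1$
$I{\left(H \right)} = 1$ ($I{\left(H \right)} = \frac{2 H}{2 H} = 2 H \frac{1}{2 H} = 1$)
$\left(I{\left(T{\left(Z \right)} \right)} - 169152\right) + 106158 = \left(1 - 169152\right) + 106158 = -169151 + 106158 = -62993$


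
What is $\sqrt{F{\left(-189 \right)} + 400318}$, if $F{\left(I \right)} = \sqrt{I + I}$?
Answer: $\sqrt{400318 + 3 i \sqrt{42}} \approx 632.71 + 0.02 i$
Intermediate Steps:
$F{\left(I \right)} = \sqrt{2} \sqrt{I}$ ($F{\left(I \right)} = \sqrt{2 I} = \sqrt{2} \sqrt{I}$)
$\sqrt{F{\left(-189 \right)} + 400318} = \sqrt{\sqrt{2} \sqrt{-189} + 400318} = \sqrt{\sqrt{2} \cdot 3 i \sqrt{21} + 400318} = \sqrt{3 i \sqrt{42} + 400318} = \sqrt{400318 + 3 i \sqrt{42}}$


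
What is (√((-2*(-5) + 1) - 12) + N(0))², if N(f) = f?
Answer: -1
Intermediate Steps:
(√((-2*(-5) + 1) - 12) + N(0))² = (√((-2*(-5) + 1) - 12) + 0)² = (√((10 + 1) - 12) + 0)² = (√(11 - 12) + 0)² = (√(-1) + 0)² = (I + 0)² = I² = -1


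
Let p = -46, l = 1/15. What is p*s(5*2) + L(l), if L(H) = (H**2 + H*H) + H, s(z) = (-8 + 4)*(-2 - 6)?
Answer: -331183/225 ≈ -1471.9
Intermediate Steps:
l = 1/15 ≈ 0.066667
s(z) = 32 (s(z) = -4*(-8) = 32)
L(H) = H + 2*H**2 (L(H) = (H**2 + H**2) + H = 2*H**2 + H = H + 2*H**2)
p*s(5*2) + L(l) = -46*32 + (1 + 2*(1/15))/15 = -1472 + (1 + 2/15)/15 = -1472 + (1/15)*(17/15) = -1472 + 17/225 = -331183/225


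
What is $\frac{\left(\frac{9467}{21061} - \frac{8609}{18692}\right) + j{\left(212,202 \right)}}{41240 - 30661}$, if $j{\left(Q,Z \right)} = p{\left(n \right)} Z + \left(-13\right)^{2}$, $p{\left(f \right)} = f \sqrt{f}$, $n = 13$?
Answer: $\frac{66526246843}{4164658330748} + \frac{2626 \sqrt{13}}{10579} \approx 0.91097$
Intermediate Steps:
$p{\left(f \right)} = f^{\frac{3}{2}}$
$j{\left(Q,Z \right)} = 169 + 13 Z \sqrt{13}$ ($j{\left(Q,Z \right)} = 13^{\frac{3}{2}} Z + \left(-13\right)^{2} = 13 \sqrt{13} Z + 169 = 13 Z \sqrt{13} + 169 = 169 + 13 Z \sqrt{13}$)
$\frac{\left(\frac{9467}{21061} - \frac{8609}{18692}\right) + j{\left(212,202 \right)}}{41240 - 30661} = \frac{\left(\frac{9467}{21061} - \frac{8609}{18692}\right) + \left(169 + 13 \cdot 202 \sqrt{13}\right)}{41240 - 30661} = \frac{\left(9467 \cdot \frac{1}{21061} - \frac{8609}{18692}\right) + \left(169 + 2626 \sqrt{13}\right)}{10579} = \left(\left(\frac{9467}{21061} - \frac{8609}{18692}\right) + \left(169 + 2626 \sqrt{13}\right)\right) \frac{1}{10579} = \left(- \frac{4356985}{393672212} + \left(169 + 2626 \sqrt{13}\right)\right) \frac{1}{10579} = \left(\frac{66526246843}{393672212} + 2626 \sqrt{13}\right) \frac{1}{10579} = \frac{66526246843}{4164658330748} + \frac{2626 \sqrt{13}}{10579}$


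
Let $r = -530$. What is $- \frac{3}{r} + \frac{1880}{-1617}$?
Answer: $- \frac{991549}{857010} \approx -1.157$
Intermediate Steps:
$- \frac{3}{r} + \frac{1880}{-1617} = - \frac{3}{-530} + \frac{1880}{-1617} = \left(-3\right) \left(- \frac{1}{530}\right) + 1880 \left(- \frac{1}{1617}\right) = \frac{3}{530} - \frac{1880}{1617} = - \frac{991549}{857010}$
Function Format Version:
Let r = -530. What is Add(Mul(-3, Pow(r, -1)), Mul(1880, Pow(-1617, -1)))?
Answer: Rational(-991549, 857010) ≈ -1.1570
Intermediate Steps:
Add(Mul(-3, Pow(r, -1)), Mul(1880, Pow(-1617, -1))) = Add(Mul(-3, Pow(-530, -1)), Mul(1880, Pow(-1617, -1))) = Add(Mul(-3, Rational(-1, 530)), Mul(1880, Rational(-1, 1617))) = Add(Rational(3, 530), Rational(-1880, 1617)) = Rational(-991549, 857010)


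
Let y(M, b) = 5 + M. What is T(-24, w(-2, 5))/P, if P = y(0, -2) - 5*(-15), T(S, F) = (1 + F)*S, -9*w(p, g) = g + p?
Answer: -1/5 ≈ -0.20000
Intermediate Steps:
w(p, g) = -g/9 - p/9 (w(p, g) = -(g + p)/9 = -g/9 - p/9)
T(S, F) = S*(1 + F)
P = 80 (P = (5 + 0) - 5*(-15) = 5 + 75 = 80)
T(-24, w(-2, 5))/P = -24*(1 + (-1/9*5 - 1/9*(-2)))/80 = -24*(1 + (-5/9 + 2/9))*(1/80) = -24*(1 - 1/3)*(1/80) = -24*2/3*(1/80) = -16*1/80 = -1/5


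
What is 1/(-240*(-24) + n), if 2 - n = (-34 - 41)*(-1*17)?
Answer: 1/4487 ≈ 0.00022287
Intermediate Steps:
n = -1273 (n = 2 - (-34 - 41)*(-1*17) = 2 - (-75)*(-17) = 2 - 1*1275 = 2 - 1275 = -1273)
1/(-240*(-24) + n) = 1/(-240*(-24) - 1273) = 1/(5760 - 1273) = 1/4487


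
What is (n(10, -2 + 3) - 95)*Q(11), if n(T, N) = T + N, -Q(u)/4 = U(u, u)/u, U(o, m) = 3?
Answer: 1008/11 ≈ 91.636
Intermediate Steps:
Q(u) = -12/u
n(T, N) = N + T
(n(10, -2 + 3) - 95)*Q(11) = (((-2 + 3) + 10) - 95)*(-12/11) = ((1 + 10) - 95)*(-12*1/11) = (11 - 95)*(-12/11) = -84*(-12/11) = 1008/11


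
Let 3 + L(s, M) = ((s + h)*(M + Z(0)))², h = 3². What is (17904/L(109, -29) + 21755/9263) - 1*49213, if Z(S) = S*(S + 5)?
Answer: -5337902828494632/108470480303 ≈ -49211.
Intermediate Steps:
Z(S) = S*(5 + S)
h = 9
L(s, M) = -3 + M²*(9 + s)² (L(s, M) = -3 + ((s + 9)*(M + 0*(5 + 0)))² = -3 + ((9 + s)*(M + 0*5))² = -3 + ((9 + s)*(M + 0))² = -3 + ((9 + s)*M)² = -3 + (M*(9 + s))² = -3 + M²*(9 + s)²)
(17904/L(109, -29) + 21755/9263) - 1*49213 = (17904/(-3 + (-29)²*(9 + 109)²) + 21755/9263) - 1*49213 = (17904/(-3 + 841*118²) + 21755*(1/9263)) - 49213 = (17904/(-3 + 841*13924) + 21755/9263) - 49213 = (17904/(-3 + 11710084) + 21755/9263) - 49213 = (17904/11710081 + 21755/9263) - 49213 = 254918656907/108470480303 - 49213 = -5337902828494632/108470480303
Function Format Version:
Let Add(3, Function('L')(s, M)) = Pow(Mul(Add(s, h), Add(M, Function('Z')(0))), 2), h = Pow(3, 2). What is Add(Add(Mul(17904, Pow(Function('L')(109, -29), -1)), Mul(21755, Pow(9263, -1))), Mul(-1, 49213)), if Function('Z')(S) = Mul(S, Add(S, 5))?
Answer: Rational(-5337902828494632, 108470480303) ≈ -49211.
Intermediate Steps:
Function('Z')(S) = Mul(S, Add(5, S))
h = 9
Function('L')(s, M) = Add(-3, Mul(Pow(M, 2), Pow(Add(9, s), 2))) (Function('L')(s, M) = Add(-3, Pow(Mul(Add(s, 9), Add(M, Mul(0, Add(5, 0)))), 2)) = Add(-3, Pow(Mul(Add(9, s), Add(M, Mul(0, 5))), 2)) = Add(-3, Pow(Mul(Add(9, s), Add(M, 0)), 2)) = Add(-3, Pow(Mul(Add(9, s), M), 2)) = Add(-3, Pow(Mul(M, Add(9, s)), 2)) = Add(-3, Mul(Pow(M, 2), Pow(Add(9, s), 2))))
Add(Add(Mul(17904, Pow(Function('L')(109, -29), -1)), Mul(21755, Pow(9263, -1))), Mul(-1, 49213)) = Add(Add(Mul(17904, Pow(Add(-3, Mul(Pow(-29, 2), Pow(Add(9, 109), 2))), -1)), Mul(21755, Pow(9263, -1))), Mul(-1, 49213)) = Add(Add(Mul(17904, Pow(Add(-3, Mul(841, Pow(118, 2))), -1)), Mul(21755, Rational(1, 9263))), -49213) = Add(Add(Mul(17904, Pow(Add(-3, Mul(841, 13924)), -1)), Rational(21755, 9263)), -49213) = Add(Add(Mul(17904, Pow(Add(-3, 11710084), -1)), Rational(21755, 9263)), -49213) = Add(Add(Mul(17904, Pow(11710081, -1)), Rational(21755, 9263)), -49213) = Add(Add(Mul(17904, Rational(1, 11710081)), Rational(21755, 9263)), -49213) = Add(Add(Rational(17904, 11710081), Rational(21755, 9263)), -49213) = Add(Rational(254918656907, 108470480303), -49213) = Rational(-5337902828494632, 108470480303)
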